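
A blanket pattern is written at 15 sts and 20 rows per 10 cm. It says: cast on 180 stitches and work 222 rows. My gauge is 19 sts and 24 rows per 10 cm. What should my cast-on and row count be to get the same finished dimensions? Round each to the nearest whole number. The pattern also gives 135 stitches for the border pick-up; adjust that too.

Cast on 228 stitches; work 266 rows; border pick-up 171 stitches.

Stitches: 180 × 19/15 = 228.00 → 228.
Rows: 222 × 24/20 = 266.40 → 266.
border pick-up: 135 × 19/15 = 171.00 → 171.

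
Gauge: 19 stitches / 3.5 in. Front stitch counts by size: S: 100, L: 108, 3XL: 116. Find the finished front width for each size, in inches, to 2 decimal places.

19/3.5 = 5.429 sts per in.
S: 100 / 5.429 = 18.421 → 18.42 in.
L: 108 / 5.429 = 19.895 → 19.89 in.
3XL: 116 / 5.429 = 21.368 → 21.37 in.

S 18.42 inches; L 19.89 inches; 3XL 21.37 inches.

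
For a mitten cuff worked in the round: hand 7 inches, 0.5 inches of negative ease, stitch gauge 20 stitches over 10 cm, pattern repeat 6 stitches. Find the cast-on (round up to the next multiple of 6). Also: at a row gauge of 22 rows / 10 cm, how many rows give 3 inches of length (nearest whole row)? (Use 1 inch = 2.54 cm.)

Finished = 7 − 0.5 = 6.5 inches.
6.5 inches × 2.54 = 16.51 cm.
20/10 = 2 sts per cm; 16.51 × 2 = 33.02 sts.
Next multiple of 6 → 36.
3 inches = 7.62 cm; × 2.2 = 16.76 → 17 rows.

Cast on 36 stitches; work 17 rows.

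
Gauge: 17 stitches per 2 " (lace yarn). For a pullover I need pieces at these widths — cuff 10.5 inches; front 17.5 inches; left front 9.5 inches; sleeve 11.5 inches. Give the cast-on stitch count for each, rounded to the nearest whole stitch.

cuff 89; front 149; left front 81; sleeve 98.

Rate = 17/2 = 8.5 sts per in.
cuff: 10.5 × 8.5 = 89.25 → 89.
front: 17.5 × 8.5 = 148.75 → 149.
left front: 9.5 × 8.5 = 80.75 → 81.
sleeve: 11.5 × 8.5 = 97.75 → 98.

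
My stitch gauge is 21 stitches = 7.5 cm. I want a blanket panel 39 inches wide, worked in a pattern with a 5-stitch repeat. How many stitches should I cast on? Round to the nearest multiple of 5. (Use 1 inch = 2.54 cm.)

39 in = 39 × 2.54 = 99.06 cm.
21 / 7.5 = 2.8 sts/cm.
99.06 × 2.8 = 277.37 sts.
→ 275.

Cast on 275 stitches.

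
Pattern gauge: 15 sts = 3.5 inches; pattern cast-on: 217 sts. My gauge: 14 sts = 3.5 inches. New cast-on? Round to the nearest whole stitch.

Scale factor = 14 / 15 = 0.933.
217 × 14 / 15 = 202.53 sts.
→ 203 sts.

Cast on 203 stitches.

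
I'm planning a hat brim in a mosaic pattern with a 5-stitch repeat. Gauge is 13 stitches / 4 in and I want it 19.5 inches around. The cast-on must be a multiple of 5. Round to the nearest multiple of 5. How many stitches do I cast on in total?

Cast on 65 stitches.

13 / 4 = 3.25 sts per inch.
19.5 × 3.25 = 63.38 sts.
Nearest multiple of 5: 65.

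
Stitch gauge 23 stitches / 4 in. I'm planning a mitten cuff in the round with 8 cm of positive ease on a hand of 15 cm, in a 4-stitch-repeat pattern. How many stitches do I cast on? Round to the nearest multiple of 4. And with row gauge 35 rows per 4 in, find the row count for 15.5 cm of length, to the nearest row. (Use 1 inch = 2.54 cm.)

Cast on 52 stitches; work 53 rows.

Finished = 15 + 8 = 23 cm.
23 cm × 1/2.54 = 9.06 inches.
23/4 = 5.75 sts per in; 9.06 × 5.75 = 52.07 sts.
Nearest multiple of 4 → 52.
15.5 cm = 6.10 inches; × 8.75 = 53.40 → 53 rows.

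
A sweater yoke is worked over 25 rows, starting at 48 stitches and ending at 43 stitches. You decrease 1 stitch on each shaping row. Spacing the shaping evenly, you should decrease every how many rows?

Stitches to remove: |43 − 48| = 5.
Shaping rows needed: 5 / 1 = 5.
25 rows / 5 = every 5 rows.

Decrease every 5th row.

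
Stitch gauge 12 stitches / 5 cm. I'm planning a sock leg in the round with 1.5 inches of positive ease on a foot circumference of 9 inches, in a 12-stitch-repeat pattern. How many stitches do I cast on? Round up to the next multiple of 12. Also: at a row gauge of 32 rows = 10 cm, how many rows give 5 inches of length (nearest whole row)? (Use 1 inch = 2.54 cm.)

Finished = 9 + 1.5 = 10.5 inches.
10.5 inches × 2.54 = 26.67 cm.
12/5 = 2.4 sts per cm; 26.67 × 2.4 = 64.01 sts.
Next multiple of 12 → 72.
5 inches = 12.70 cm; × 3.2 = 40.64 → 41 rows.

Cast on 72 stitches; work 41 rows.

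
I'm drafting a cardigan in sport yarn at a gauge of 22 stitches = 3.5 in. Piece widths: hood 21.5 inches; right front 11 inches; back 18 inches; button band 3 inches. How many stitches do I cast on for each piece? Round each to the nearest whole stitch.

hood 135; right front 69; back 113; button band 19.

Rate = 22/3.5 = 6.286 sts per in.
hood: 21.5 × 6.286 = 135.14 → 135.
right front: 11 × 6.286 = 69.14 → 69.
back: 18 × 6.286 = 113.14 → 113.
button band: 3 × 6.286 = 18.86 → 19.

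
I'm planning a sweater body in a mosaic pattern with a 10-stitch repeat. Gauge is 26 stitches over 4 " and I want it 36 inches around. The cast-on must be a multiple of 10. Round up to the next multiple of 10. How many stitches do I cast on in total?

26 / 4 = 6.5 sts per inch.
36 × 6.5 = 234.00 sts.
Next multiple of 10: 240.

240 stitches.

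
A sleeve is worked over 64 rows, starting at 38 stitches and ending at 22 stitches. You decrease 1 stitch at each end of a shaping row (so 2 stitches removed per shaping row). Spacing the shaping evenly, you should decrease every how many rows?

Decrease every 8th row.

Stitches to remove: |22 − 38| = 16.
Shaping rows needed: 16 / 2 = 8.
64 rows / 8 = every 8 rows.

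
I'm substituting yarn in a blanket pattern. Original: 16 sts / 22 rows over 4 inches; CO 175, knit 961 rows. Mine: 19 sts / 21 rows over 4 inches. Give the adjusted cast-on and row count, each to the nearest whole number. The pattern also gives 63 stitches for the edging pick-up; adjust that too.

Stitches: 175 × 19/16 = 207.81 → 208.
Rows: 961 × 21/22 = 917.32 → 917.
edging pick-up: 63 × 19/16 = 74.81 → 75.

Cast on 208 stitches; work 917 rows; edging pick-up 75 stitches.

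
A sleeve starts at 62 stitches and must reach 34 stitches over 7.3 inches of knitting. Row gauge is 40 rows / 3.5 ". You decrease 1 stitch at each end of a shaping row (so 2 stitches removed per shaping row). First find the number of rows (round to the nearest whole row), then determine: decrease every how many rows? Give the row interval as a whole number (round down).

Decrease every 5th row.

Rows = 7.3 × 11.429 = 83.4 → 83 rows.
Stitches to remove: 28 → 14 shaping rows (at 2 st each).
83 / 14 = 5.93 → every 5 rows.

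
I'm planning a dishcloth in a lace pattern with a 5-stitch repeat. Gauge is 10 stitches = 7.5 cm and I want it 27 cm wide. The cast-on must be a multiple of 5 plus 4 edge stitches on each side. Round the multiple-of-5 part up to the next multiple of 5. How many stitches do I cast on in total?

10 / 7.5 = 1.333 sts per cm.
27 × 1.333 = 36.00 sts.
Less 8 edge sts → 28.00 for the repeat.
Next multiple of 5: 30.
Add back 8 edge sts → 38.

38 stitches.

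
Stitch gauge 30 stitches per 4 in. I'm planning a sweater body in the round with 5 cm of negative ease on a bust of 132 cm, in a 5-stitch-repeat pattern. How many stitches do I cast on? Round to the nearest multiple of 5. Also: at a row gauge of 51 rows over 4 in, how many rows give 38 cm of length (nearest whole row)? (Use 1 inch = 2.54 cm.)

Finished = 132 − 5 = 127 cm.
127 cm × 1/2.54 = 50.00 inches.
30/4 = 7.5 sts per in; 50.00 × 7.5 = 375.00 sts.
Nearest multiple of 5 → 375.
38 cm = 14.96 inches; × 12.75 = 190.75 → 191 rows.

Cast on 375 stitches; work 191 rows.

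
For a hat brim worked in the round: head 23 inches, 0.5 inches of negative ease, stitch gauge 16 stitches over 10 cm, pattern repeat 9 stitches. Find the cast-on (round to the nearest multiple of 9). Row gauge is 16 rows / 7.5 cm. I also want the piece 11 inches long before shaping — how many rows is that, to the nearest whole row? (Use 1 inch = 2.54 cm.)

Cast on 90 stitches; work 60 rows.

Finished = 23 − 0.5 = 22.5 inches.
22.5 inches × 2.54 = 57.15 cm.
16/10 = 1.6 sts per cm; 57.15 × 1.6 = 91.44 sts.
Nearest multiple of 9 → 90.
11 inches = 27.94 cm; × 2.133 = 59.61 → 60 rows.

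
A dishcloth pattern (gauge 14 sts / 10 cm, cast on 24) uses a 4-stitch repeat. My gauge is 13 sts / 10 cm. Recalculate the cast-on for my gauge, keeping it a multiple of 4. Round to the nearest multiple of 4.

24 × 13 / 14 = 22.29.
Nearest multiple of 4: 24.

Cast on 24 stitches.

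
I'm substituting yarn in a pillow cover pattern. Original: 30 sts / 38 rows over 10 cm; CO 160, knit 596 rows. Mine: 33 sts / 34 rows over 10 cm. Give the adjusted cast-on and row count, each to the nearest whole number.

Cast on 176 stitches; work 533 rows.

Stitches: 160 × 33/30 = 176.00 → 176.
Rows: 596 × 34/38 = 533.26 → 533.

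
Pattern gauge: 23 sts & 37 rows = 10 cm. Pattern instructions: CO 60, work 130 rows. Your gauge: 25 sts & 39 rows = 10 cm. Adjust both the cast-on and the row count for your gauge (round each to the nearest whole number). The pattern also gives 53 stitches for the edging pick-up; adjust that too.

Cast on 65 stitches; work 137 rows; edging pick-up 58 stitches.

Stitches: 60 × 25/23 = 65.22 → 65.
Rows: 130 × 39/37 = 137.03 → 137.
edging pick-up: 53 × 25/23 = 57.61 → 58.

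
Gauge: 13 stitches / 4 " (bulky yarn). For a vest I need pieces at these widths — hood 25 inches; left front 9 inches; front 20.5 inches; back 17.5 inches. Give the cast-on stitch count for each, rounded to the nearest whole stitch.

hood 81; left front 29; front 67; back 57.

Rate = 13/4 = 3.25 sts per in.
hood: 25 × 3.25 = 81.25 → 81.
left front: 9 × 3.25 = 29.25 → 29.
front: 20.5 × 3.25 = 66.62 → 67.
back: 17.5 × 3.25 = 56.88 → 57.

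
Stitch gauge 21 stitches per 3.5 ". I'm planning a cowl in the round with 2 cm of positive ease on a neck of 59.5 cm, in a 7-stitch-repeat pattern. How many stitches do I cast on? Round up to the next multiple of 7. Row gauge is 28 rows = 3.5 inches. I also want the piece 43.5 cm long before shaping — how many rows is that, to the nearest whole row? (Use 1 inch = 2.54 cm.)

Finished = 59.5 + 2 = 61.5 cm.
61.5 cm × 1/2.54 = 24.21 inches.
21/3.5 = 6 sts per in; 24.21 × 6 = 145.28 sts.
Next multiple of 7 → 147.
43.5 cm = 17.13 inches; × 8 = 137.01 → 137 rows.

Cast on 147 stitches; work 137 rows.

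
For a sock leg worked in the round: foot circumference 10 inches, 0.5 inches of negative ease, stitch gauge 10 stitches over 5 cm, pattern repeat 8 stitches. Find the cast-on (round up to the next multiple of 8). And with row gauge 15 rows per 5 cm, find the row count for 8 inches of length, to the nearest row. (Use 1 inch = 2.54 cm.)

Cast on 56 stitches; work 61 rows.

Finished = 10 − 0.5 = 9.5 inches.
9.5 inches × 2.54 = 24.13 cm.
10/5 = 2 sts per cm; 24.13 × 2 = 48.26 sts.
Next multiple of 8 → 56.
8 inches = 20.32 cm; × 3 = 60.96 → 61 rows.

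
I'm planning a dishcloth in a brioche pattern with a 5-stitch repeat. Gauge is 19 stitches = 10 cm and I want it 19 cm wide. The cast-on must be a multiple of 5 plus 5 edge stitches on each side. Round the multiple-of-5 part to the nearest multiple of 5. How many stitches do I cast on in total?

CO 35 sts.

19 / 10 = 1.9 sts per cm.
19 × 1.9 = 36.10 sts.
Less 10 edge sts → 26.10 for the repeat.
Nearest multiple of 5: 25.
Add back 10 edge sts → 35.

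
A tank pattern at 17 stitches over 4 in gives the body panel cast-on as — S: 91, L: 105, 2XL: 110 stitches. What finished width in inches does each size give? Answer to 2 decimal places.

S 21.41 inches; L 24.71 inches; 2XL 25.88 inches.

17/4 = 4.25 sts per in.
S: 91 / 4.25 = 21.412 → 21.41 in.
L: 105 / 4.25 = 24.706 → 24.71 in.
2XL: 110 / 4.25 = 25.882 → 25.88 in.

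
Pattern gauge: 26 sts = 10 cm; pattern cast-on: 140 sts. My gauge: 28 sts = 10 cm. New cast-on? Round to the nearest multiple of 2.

Scale factor = 28 / 26 = 1.077.
140 × 28 / 26 = 150.77 sts.
→ 150 sts.

CO 150 sts.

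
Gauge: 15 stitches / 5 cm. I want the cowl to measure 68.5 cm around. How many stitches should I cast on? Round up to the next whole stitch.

CO 206 sts.

15 stitches / 5 cm = 3 stitches per cm.
68.5 × 3 = 205.50 stitches.
Round up → 206.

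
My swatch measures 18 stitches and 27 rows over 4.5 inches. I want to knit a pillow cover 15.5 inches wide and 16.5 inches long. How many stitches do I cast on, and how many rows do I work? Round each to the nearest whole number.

Stitch gauge = 18/4.5 = 4 sts/in; 15.5 × 4 = 62.00 → 62 sts.
Row gauge = 27/4.5 = 6 rows/in; 16.5 × 6 = 99.00 → 99 rows.

Cast on 62 stitches and work 99 rows.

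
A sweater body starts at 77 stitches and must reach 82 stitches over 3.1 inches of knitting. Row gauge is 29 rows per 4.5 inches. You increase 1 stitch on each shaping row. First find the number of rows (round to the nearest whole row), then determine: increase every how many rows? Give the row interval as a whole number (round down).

Increase every 4th row.

Rows = 3.1 × 6.444 = 20.0 → 20 rows.
Stitches to add: 5 → 5 shaping rows (at 1 st each).
20 / 5 = 4.00 → every 4 rows.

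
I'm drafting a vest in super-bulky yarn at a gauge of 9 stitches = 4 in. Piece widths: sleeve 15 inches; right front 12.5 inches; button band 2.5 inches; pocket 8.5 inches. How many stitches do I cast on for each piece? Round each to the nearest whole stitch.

sleeve 34; right front 28; button band 6; pocket 19.

Rate = 9/4 = 2.25 sts per in.
sleeve: 15 × 2.25 = 33.75 → 34.
right front: 12.5 × 2.25 = 28.12 → 28.
button band: 2.5 × 2.25 = 5.62 → 6.
pocket: 8.5 × 2.25 = 19.12 → 19.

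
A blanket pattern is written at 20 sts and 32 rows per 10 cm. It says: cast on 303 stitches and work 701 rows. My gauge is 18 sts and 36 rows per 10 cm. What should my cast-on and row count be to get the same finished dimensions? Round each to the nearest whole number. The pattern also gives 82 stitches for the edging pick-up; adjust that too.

Cast on 273 stitches; work 789 rows; edging pick-up 74 stitches.

Stitches: 303 × 18/20 = 272.70 → 273.
Rows: 701 × 36/32 = 788.62 → 789.
edging pick-up: 82 × 18/20 = 73.80 → 74.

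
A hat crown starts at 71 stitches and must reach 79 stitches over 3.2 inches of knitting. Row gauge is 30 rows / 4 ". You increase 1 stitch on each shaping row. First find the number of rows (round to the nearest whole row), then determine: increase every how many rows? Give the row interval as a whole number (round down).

Rows = 3.2 × 7.5 = 24.0 → 24 rows.
Stitches to add: 8 → 8 shaping rows (at 1 st each).
24 / 8 = 3.00 → every 3 rows.

Increase every 3rd row.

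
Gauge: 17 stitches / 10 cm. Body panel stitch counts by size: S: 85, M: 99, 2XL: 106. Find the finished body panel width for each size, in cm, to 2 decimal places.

17/10 = 1.7 sts per cm.
S: 85 / 1.7 = 50.000 → 50.00 cm.
M: 99 / 1.7 = 58.235 → 58.24 cm.
2XL: 106 / 1.7 = 62.353 → 62.35 cm.

S 50.00 cm; M 58.24 cm; 2XL 62.35 cm.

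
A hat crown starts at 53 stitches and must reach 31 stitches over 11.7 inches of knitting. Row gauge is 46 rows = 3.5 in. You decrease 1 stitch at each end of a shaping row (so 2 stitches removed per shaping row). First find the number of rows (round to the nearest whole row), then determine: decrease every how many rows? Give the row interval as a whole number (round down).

Rows = 11.7 × 13.143 = 153.8 → 154 rows.
Stitches to remove: 22 → 11 shaping rows (at 2 st each).
154 / 11 = 14.00 → every 14 rows.

Decrease every 14th row.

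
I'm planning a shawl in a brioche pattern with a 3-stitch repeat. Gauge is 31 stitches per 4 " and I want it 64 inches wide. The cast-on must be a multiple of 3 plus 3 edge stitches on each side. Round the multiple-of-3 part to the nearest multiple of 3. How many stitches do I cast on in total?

31 / 4 = 7.75 sts per inch.
64 × 7.75 = 496.00 sts.
Less 6 edge sts → 490.00 for the repeat.
Nearest multiple of 3: 489.
Add back 6 edge sts → 495.

Cast on 495 stitches.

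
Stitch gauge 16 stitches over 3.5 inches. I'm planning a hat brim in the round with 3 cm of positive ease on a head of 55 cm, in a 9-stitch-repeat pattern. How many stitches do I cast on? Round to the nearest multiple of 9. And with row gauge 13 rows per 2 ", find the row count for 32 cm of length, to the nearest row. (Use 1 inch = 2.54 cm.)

Finished = 55 + 3 = 58 cm.
58 cm × 1/2.54 = 22.83 inches.
16/3.5 = 4.571 sts per in; 22.83 × 4.571 = 104.39 sts.
Nearest multiple of 9 → 108.
32 cm = 12.60 inches; × 6.5 = 81.89 → 82 rows.

Cast on 108 stitches; work 82 rows.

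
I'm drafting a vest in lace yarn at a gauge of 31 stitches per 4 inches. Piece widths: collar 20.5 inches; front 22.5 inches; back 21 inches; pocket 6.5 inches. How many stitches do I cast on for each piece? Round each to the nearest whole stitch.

collar 159; front 174; back 163; pocket 50.

Rate = 31/4 = 7.75 sts per in.
collar: 20.5 × 7.75 = 158.88 → 159.
front: 22.5 × 7.75 = 174.38 → 174.
back: 21 × 7.75 = 162.75 → 163.
pocket: 6.5 × 7.75 = 50.38 → 50.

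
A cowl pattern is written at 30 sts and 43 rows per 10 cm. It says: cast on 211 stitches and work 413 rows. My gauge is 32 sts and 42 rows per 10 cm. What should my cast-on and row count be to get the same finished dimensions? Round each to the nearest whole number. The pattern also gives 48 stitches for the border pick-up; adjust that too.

Stitches: 211 × 32/30 = 225.07 → 225.
Rows: 413 × 42/43 = 403.40 → 403.
border pick-up: 48 × 32/30 = 51.20 → 51.

Cast on 225 stitches; work 403 rows; border pick-up 51 stitches.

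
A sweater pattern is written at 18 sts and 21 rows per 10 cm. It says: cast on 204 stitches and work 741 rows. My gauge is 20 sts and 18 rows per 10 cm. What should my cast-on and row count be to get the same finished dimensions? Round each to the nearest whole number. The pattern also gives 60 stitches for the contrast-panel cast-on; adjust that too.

Stitches: 204 × 20/18 = 226.67 → 227.
Rows: 741 × 18/21 = 635.14 → 635.
contrast-panel cast-on: 60 × 20/18 = 66.67 → 67.

Cast on 227 stitches; work 635 rows; contrast-panel cast-on 67 stitches.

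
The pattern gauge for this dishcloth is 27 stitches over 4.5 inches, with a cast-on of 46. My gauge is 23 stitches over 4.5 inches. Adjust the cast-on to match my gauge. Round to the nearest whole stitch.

Scale factor = 23 / 27 = 0.852.
46 × 23 / 27 = 39.19 sts.
→ 39 sts.

CO 39 sts.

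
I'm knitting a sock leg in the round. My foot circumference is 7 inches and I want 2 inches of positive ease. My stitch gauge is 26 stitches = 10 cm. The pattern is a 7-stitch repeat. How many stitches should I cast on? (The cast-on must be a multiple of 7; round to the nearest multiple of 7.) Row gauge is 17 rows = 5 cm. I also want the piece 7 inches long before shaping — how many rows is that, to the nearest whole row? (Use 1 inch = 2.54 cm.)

Cast on 56 stitches; work 60 rows.

Finished = 7 + 2 = 9 inches.
9 inches × 2.54 = 22.86 cm.
26/10 = 2.6 sts per cm; 22.86 × 2.6 = 59.44 sts.
Nearest multiple of 7 → 56.
7 inches = 17.78 cm; × 3.4 = 60.45 → 60 rows.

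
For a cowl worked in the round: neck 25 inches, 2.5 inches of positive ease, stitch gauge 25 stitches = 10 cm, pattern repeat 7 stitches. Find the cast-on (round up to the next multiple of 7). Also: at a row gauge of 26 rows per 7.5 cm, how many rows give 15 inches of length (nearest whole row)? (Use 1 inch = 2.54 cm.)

Finished = 25 + 2.5 = 27.5 inches.
27.5 inches × 2.54 = 69.85 cm.
25/10 = 2.5 sts per cm; 69.85 × 2.5 = 174.62 sts.
Next multiple of 7 → 175.
15 inches = 38.10 cm; × 3.467 = 132.08 → 132 rows.

Cast on 175 stitches; work 132 rows.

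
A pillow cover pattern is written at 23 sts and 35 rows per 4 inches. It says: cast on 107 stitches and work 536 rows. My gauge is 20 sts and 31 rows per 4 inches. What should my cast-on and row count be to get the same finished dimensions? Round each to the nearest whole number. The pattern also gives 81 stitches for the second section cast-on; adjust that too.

Cast on 93 stitches; work 475 rows; second section cast-on 70 stitches.

Stitches: 107 × 20/23 = 93.04 → 93.
Rows: 536 × 31/35 = 474.74 → 475.
second section cast-on: 81 × 20/23 = 70.43 → 70.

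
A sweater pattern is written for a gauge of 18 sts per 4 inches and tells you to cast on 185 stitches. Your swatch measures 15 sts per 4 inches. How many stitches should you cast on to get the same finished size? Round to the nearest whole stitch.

Scale factor = 15 / 18 = 0.833.
185 × 15 / 18 = 154.17 sts.
→ 154 sts.

CO 154 sts.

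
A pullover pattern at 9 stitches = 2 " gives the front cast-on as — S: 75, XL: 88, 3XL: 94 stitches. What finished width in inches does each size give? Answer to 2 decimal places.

9/2 = 4.5 sts per in.
S: 75 / 4.5 = 16.667 → 16.67 in.
XL: 88 / 4.5 = 19.556 → 19.56 in.
3XL: 94 / 4.5 = 20.889 → 20.89 in.

S 16.67 inches; XL 19.56 inches; 3XL 20.89 inches.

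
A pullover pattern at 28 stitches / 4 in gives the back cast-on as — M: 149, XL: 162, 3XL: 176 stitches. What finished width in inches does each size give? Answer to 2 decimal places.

28/4 = 7 sts per in.
M: 149 / 7 = 21.286 → 21.29 in.
XL: 162 / 7 = 23.143 → 23.14 in.
3XL: 176 / 7 = 25.143 → 25.14 in.

M 21.29 inches; XL 23.14 inches; 3XL 25.14 inches.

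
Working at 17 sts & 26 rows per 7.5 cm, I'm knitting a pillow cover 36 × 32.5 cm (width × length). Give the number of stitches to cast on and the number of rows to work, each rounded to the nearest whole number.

Stitch gauge = 17/7.5 = 2.267 sts/cm; 36 × 2.267 = 81.60 → 82 sts.
Row gauge = 26/7.5 = 3.467 rows/cm; 32.5 × 3.467 = 112.67 → 113 rows.

Cast on 82 stitches and work 113 rows.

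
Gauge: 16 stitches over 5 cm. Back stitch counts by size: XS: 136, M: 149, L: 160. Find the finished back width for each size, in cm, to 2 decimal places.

16/5 = 3.2 sts per cm.
XS: 136 / 3.2 = 42.500 → 42.50 cm.
M: 149 / 3.2 = 46.562 → 46.56 cm.
L: 160 / 3.2 = 50.000 → 50.00 cm.

XS 42.50 cm; M 46.56 cm; L 50.00 cm.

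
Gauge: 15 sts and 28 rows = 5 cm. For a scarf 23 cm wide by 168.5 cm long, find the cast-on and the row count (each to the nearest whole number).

Cast on 69 stitches and work 944 rows.

Stitch gauge = 15/5 = 3 sts/cm; 23 × 3 = 69.00 → 69 sts.
Row gauge = 28/5 = 5.6 rows/cm; 168.5 × 5.6 = 943.60 → 944 rows.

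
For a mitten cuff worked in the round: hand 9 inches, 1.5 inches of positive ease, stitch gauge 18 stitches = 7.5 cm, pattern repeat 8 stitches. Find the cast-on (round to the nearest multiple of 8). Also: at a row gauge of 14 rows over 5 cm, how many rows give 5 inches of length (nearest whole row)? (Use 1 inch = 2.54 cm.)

Cast on 64 stitches; work 36 rows.

Finished = 9 + 1.5 = 10.5 inches.
10.5 inches × 2.54 = 26.67 cm.
18/7.5 = 2.4 sts per cm; 26.67 × 2.4 = 64.01 sts.
Nearest multiple of 8 → 64.
5 inches = 12.70 cm; × 2.8 = 35.56 → 36 rows.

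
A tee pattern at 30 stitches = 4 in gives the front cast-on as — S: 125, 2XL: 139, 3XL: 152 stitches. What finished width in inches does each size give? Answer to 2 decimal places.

S 16.67 inches; 2XL 18.53 inches; 3XL 20.27 inches.

30/4 = 7.5 sts per in.
S: 125 / 7.5 = 16.667 → 16.67 in.
2XL: 139 / 7.5 = 18.533 → 18.53 in.
3XL: 152 / 7.5 = 20.267 → 20.27 in.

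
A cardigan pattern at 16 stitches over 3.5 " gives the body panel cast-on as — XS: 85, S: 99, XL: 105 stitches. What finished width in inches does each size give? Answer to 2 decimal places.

16/3.5 = 4.571 sts per in.
XS: 85 / 4.571 = 18.594 → 18.59 in.
S: 99 / 4.571 = 21.656 → 21.66 in.
XL: 105 / 4.571 = 22.969 → 22.97 in.

XS 18.59 inches; S 21.66 inches; XL 22.97 inches.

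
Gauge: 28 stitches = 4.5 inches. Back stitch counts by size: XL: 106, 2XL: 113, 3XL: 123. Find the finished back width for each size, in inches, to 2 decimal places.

XL 17.04 inches; 2XL 18.16 inches; 3XL 19.77 inches.

28/4.5 = 6.222 sts per in.
XL: 106 / 6.222 = 17.036 → 17.04 in.
2XL: 113 / 6.222 = 18.161 → 18.16 in.
3XL: 123 / 6.222 = 19.768 → 19.77 in.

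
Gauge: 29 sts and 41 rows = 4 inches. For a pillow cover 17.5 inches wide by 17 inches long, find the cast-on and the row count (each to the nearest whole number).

Stitch gauge = 29/4 = 7.25 sts/in; 17.5 × 7.25 = 126.88 → 127 sts.
Row gauge = 41/4 = 10.25 rows/in; 17 × 10.25 = 174.25 → 174 rows.

Cast on 127 stitches and work 174 rows.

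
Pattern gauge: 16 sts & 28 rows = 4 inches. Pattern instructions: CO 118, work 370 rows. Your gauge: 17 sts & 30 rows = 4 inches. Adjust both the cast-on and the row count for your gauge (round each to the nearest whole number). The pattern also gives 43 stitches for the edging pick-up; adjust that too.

Stitches: 118 × 17/16 = 125.38 → 125.
Rows: 370 × 30/28 = 396.43 → 396.
edging pick-up: 43 × 17/16 = 45.69 → 46.

Cast on 125 stitches; work 396 rows; edging pick-up 46 stitches.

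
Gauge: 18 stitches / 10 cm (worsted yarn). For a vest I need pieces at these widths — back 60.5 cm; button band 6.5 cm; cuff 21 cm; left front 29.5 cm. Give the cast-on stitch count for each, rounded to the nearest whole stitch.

Rate = 18/10 = 1.8 sts per cm.
back: 60.5 × 1.8 = 108.90 → 109.
button band: 6.5 × 1.8 = 11.70 → 12.
cuff: 21 × 1.8 = 37.80 → 38.
left front: 29.5 × 1.8 = 53.10 → 53.

back 109; button band 12; cuff 38; left front 53.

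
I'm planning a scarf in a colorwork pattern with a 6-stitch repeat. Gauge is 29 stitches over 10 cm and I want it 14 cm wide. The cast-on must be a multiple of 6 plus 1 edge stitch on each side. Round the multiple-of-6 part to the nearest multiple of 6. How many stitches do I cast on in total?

29 / 10 = 2.9 sts per cm.
14 × 2.9 = 40.60 sts.
Less 2 edge sts → 38.60 for the repeat.
Nearest multiple of 6: 36.
Add back 2 edge sts → 38.

Cast on 38 stitches.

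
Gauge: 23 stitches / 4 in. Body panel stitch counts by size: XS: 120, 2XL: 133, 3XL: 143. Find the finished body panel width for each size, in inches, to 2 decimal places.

XS 20.87 inches; 2XL 23.13 inches; 3XL 24.87 inches.

23/4 = 5.75 sts per in.
XS: 120 / 5.75 = 20.870 → 20.87 in.
2XL: 133 / 5.75 = 23.130 → 23.13 in.
3XL: 143 / 5.75 = 24.870 → 24.87 in.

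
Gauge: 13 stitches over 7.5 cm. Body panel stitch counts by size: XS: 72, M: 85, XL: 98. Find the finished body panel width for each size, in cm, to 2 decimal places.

13/7.5 = 1.733 sts per cm.
XS: 72 / 1.733 = 41.538 → 41.54 cm.
M: 85 / 1.733 = 49.038 → 49.04 cm.
XL: 98 / 1.733 = 56.538 → 56.54 cm.

XS 41.54 cm; M 49.04 cm; XL 56.54 cm.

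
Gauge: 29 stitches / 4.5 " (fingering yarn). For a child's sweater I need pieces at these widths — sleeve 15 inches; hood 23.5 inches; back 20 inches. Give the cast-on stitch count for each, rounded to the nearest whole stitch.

sleeve 97; hood 151; back 129.

Rate = 29/4.5 = 6.444 sts per in.
sleeve: 15 × 6.444 = 96.67 → 97.
hood: 23.5 × 6.444 = 151.44 → 151.
back: 20 × 6.444 = 128.89 → 129.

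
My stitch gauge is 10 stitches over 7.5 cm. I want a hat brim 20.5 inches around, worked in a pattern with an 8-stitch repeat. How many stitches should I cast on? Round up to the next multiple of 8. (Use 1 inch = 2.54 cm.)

20.5 in = 20.5 × 2.54 = 52.07 cm.
10 / 7.5 = 1.333 sts/cm.
52.07 × 1.333 = 69.43 sts.
→ 72.

Cast on 72 stitches.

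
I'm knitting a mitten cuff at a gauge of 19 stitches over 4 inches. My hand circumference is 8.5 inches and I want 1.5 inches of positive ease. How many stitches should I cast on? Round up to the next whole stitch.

48 stitches.

Finished = 8.5 + 1.5 = 10 in.
19 / 4 = 4.75 sts per inch.
10.00 × 4.75 = 47.50 sts.
→ 48 sts.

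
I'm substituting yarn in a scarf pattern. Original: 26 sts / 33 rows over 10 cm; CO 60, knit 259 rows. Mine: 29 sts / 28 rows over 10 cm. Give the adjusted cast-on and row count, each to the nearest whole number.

Stitches: 60 × 29/26 = 66.92 → 67.
Rows: 259 × 28/33 = 219.76 → 220.

Cast on 67 stitches; work 220 rows.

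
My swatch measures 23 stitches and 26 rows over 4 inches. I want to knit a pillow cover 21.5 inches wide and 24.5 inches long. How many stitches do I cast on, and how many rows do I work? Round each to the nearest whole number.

Stitch gauge = 23/4 = 5.75 sts/in; 21.5 × 5.75 = 123.62 → 124 sts.
Row gauge = 26/4 = 6.5 rows/in; 24.5 × 6.5 = 159.25 → 159 rows.

Cast on 124 stitches and work 159 rows.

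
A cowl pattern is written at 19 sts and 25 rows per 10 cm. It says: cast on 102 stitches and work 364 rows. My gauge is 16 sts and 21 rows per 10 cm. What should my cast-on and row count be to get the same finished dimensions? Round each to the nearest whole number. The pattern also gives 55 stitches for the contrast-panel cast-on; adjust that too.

Cast on 86 stitches; work 306 rows; contrast-panel cast-on 46 stitches.

Stitches: 102 × 16/19 = 85.89 → 86.
Rows: 364 × 21/25 = 305.76 → 306.
contrast-panel cast-on: 55 × 16/19 = 46.32 → 46.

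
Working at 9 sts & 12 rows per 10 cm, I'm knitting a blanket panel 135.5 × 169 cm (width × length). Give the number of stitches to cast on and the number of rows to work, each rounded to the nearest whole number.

Stitch gauge = 9/10 = 0.9 sts/cm; 135.5 × 0.9 = 121.95 → 122 sts.
Row gauge = 12/10 = 1.2 rows/cm; 169 × 1.2 = 202.80 → 203 rows.

Cast on 122 stitches and work 203 rows.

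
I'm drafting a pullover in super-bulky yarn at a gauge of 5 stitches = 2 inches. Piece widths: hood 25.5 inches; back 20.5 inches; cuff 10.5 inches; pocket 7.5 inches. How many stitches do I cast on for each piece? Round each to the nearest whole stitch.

Rate = 5/2 = 2.5 sts per in.
hood: 25.5 × 2.5 = 63.75 → 64.
back: 20.5 × 2.5 = 51.25 → 51.
cuff: 10.5 × 2.5 = 26.25 → 26.
pocket: 7.5 × 2.5 = 18.75 → 19.

hood 64; back 51; cuff 26; pocket 19.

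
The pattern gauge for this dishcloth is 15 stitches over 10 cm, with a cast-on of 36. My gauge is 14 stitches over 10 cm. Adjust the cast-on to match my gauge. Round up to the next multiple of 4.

36 stitches.

Scale factor = 14 / 15 = 0.933.
36 × 14 / 15 = 33.60 sts.
→ 36 sts.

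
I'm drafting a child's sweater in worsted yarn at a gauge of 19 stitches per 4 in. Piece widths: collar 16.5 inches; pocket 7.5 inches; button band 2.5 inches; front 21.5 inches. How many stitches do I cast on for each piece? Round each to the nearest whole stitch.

Rate = 19/4 = 4.75 sts per in.
collar: 16.5 × 4.75 = 78.38 → 78.
pocket: 7.5 × 4.75 = 35.62 → 36.
button band: 2.5 × 4.75 = 11.88 → 12.
front: 21.5 × 4.75 = 102.12 → 102.

collar 78; pocket 36; button band 12; front 102.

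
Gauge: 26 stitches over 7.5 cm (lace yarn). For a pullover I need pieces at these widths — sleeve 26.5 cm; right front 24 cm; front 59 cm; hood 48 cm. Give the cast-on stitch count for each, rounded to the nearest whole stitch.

sleeve 92; right front 83; front 205; hood 166.

Rate = 26/7.5 = 3.467 sts per cm.
sleeve: 26.5 × 3.467 = 91.87 → 92.
right front: 24 × 3.467 = 83.20 → 83.
front: 59 × 3.467 = 204.53 → 205.
hood: 48 × 3.467 = 166.40 → 166.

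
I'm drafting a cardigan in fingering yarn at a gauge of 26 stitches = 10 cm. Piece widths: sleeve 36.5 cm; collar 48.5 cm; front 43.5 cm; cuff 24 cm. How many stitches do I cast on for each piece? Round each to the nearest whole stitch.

sleeve 95; collar 126; front 113; cuff 62.

Rate = 26/10 = 2.6 sts per cm.
sleeve: 36.5 × 2.6 = 94.90 → 95.
collar: 48.5 × 2.6 = 126.10 → 126.
front: 43.5 × 2.6 = 113.10 → 113.
cuff: 24 × 2.6 = 62.40 → 62.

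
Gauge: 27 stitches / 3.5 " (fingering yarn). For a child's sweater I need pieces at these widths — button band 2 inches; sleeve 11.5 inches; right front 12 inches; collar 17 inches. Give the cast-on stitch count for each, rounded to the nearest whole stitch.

Rate = 27/3.5 = 7.714 sts per in.
button band: 2 × 7.714 = 15.43 → 15.
sleeve: 11.5 × 7.714 = 88.71 → 89.
right front: 12 × 7.714 = 92.57 → 93.
collar: 17 × 7.714 = 131.14 → 131.

button band 15; sleeve 89; right front 93; collar 131.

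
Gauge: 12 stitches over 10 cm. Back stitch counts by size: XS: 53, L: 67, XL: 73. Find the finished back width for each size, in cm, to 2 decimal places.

XS 44.17 cm; L 55.83 cm; XL 60.83 cm.

12/10 = 1.2 sts per cm.
XS: 53 / 1.2 = 44.167 → 44.17 cm.
L: 67 / 1.2 = 55.833 → 55.83 cm.
XL: 73 / 1.2 = 60.833 → 60.83 cm.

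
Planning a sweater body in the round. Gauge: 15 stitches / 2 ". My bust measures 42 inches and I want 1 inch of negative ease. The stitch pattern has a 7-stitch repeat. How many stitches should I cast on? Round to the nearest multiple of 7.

CO 308 sts.

Finished = 42 − 1 = 41 inches.
15 / 2 = 7.5 sts/in.
41 × 7.5 = 307.50 sts.
Nearest multiple of 7: 308.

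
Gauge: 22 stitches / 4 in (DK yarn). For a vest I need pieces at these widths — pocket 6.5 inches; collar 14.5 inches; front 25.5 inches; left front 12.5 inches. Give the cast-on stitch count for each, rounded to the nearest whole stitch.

pocket 36; collar 80; front 140; left front 69.

Rate = 22/4 = 5.5 sts per in.
pocket: 6.5 × 5.5 = 35.75 → 36.
collar: 14.5 × 5.5 = 79.75 → 80.
front: 25.5 × 5.5 = 140.25 → 140.
left front: 12.5 × 5.5 = 68.75 → 69.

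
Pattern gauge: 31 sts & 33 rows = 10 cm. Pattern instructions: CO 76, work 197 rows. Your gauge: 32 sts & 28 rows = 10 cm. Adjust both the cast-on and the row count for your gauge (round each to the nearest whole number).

Stitches: 76 × 32/31 = 78.45 → 78.
Rows: 197 × 28/33 = 167.15 → 167.

Cast on 78 stitches; work 167 rows.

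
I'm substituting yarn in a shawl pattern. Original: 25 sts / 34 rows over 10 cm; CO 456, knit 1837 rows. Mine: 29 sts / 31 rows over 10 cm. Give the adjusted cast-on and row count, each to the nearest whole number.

Stitches: 456 × 29/25 = 528.96 → 529.
Rows: 1837 × 31/34 = 1674.91 → 1675.

Cast on 529 stitches; work 1675 rows.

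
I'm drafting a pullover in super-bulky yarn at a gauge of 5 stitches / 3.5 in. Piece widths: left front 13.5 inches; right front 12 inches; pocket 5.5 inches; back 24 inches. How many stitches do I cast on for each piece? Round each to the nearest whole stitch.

left front 19; right front 17; pocket 8; back 34.

Rate = 5/3.5 = 1.429 sts per in.
left front: 13.5 × 1.429 = 19.29 → 19.
right front: 12 × 1.429 = 17.14 → 17.
pocket: 5.5 × 1.429 = 7.86 → 8.
back: 24 × 1.429 = 34.29 → 34.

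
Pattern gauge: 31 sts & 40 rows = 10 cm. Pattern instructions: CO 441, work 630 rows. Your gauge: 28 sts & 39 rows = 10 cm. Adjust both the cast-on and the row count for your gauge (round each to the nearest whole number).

Cast on 398 stitches; work 614 rows.

Stitches: 441 × 28/31 = 398.32 → 398.
Rows: 630 × 39/40 = 614.25 → 614.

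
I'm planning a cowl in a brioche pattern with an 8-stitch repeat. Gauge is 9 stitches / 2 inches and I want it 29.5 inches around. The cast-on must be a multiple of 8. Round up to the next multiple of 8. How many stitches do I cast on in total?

Cast on 136 stitches.

9 / 2 = 4.5 sts per inch.
29.5 × 4.5 = 132.75 sts.
Next multiple of 8: 136.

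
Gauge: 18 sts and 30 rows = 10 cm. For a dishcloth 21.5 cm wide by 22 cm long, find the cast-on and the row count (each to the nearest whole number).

Cast on 39 stitches and work 66 rows.

Stitch gauge = 18/10 = 1.8 sts/cm; 21.5 × 1.8 = 38.70 → 39 sts.
Row gauge = 30/10 = 3 rows/cm; 22 × 3 = 66.00 → 66 rows.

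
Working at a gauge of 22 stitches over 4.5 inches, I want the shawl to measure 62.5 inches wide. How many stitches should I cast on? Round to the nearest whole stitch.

22 stitches / 4.5 in = 4.889 stitches per inch.
62.5 × 4.889 = 305.56 stitches.
Round to nearest → 306.

Cast on 306 stitches.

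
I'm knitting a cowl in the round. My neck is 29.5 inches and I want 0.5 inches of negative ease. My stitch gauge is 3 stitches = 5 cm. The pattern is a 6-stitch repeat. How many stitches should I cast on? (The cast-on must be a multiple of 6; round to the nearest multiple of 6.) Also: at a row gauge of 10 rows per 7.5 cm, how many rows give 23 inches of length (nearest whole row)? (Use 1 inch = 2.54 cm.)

Finished = 29.5 − 0.5 = 29 inches.
29 inches × 2.54 = 73.66 cm.
3/5 = 0.6 sts per cm; 73.66 × 0.6 = 44.20 sts.
Nearest multiple of 6 → 42.
23 inches = 58.42 cm; × 1.333 = 77.89 → 78 rows.

Cast on 42 stitches; work 78 rows.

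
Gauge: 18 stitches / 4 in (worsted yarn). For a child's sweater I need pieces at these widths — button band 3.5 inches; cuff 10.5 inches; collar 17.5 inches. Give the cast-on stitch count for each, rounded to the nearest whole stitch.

button band 16; cuff 47; collar 79.

Rate = 18/4 = 4.5 sts per in.
button band: 3.5 × 4.5 = 15.75 → 16.
cuff: 10.5 × 4.5 = 47.25 → 47.
collar: 17.5 × 4.5 = 78.75 → 79.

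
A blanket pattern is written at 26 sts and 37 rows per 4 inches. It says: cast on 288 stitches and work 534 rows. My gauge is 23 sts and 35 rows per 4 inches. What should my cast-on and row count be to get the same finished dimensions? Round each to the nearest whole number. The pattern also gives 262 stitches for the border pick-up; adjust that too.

Cast on 255 stitches; work 505 rows; border pick-up 232 stitches.

Stitches: 288 × 23/26 = 254.77 → 255.
Rows: 534 × 35/37 = 505.14 → 505.
border pick-up: 262 × 23/26 = 231.77 → 232.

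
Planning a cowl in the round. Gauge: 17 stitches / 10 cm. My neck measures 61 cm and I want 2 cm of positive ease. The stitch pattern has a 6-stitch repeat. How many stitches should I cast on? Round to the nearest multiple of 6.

CO 108 sts.

Finished = 61 + 2 = 63 cm.
17 / 10 = 1.7 sts/cm.
63 × 1.7 = 107.10 sts.
Nearest multiple of 6: 108.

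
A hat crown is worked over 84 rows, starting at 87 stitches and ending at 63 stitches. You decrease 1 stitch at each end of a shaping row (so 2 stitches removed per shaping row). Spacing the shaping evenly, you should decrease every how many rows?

Stitches to remove: |63 − 87| = 24.
Shaping rows needed: 24 / 2 = 12.
84 rows / 12 = every 7 rows.

Decrease every 7th row.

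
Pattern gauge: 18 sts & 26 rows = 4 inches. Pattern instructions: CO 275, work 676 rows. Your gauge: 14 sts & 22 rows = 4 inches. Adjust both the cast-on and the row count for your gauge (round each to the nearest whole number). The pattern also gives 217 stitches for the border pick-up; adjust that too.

Cast on 214 stitches; work 572 rows; border pick-up 169 stitches.

Stitches: 275 × 14/18 = 213.89 → 214.
Rows: 676 × 22/26 = 572.00 → 572.
border pick-up: 217 × 14/18 = 168.78 → 169.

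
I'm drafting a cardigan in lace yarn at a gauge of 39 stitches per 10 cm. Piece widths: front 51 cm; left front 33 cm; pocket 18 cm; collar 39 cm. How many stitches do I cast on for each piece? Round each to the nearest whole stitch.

Rate = 39/10 = 3.9 sts per cm.
front: 51 × 3.9 = 198.90 → 199.
left front: 33 × 3.9 = 128.70 → 129.
pocket: 18 × 3.9 = 70.20 → 70.
collar: 39 × 3.9 = 152.10 → 152.

front 199; left front 129; pocket 70; collar 152.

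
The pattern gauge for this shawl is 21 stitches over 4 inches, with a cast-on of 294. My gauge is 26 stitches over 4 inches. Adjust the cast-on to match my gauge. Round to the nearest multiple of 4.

Scale factor = 26 / 21 = 1.238.
294 × 26 / 21 = 364.00 sts.

Cast on 364 stitches.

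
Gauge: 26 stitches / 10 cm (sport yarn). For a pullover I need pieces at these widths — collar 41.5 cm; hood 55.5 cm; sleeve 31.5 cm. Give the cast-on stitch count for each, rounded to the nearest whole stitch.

Rate = 26/10 = 2.6 sts per cm.
collar: 41.5 × 2.6 = 107.90 → 108.
hood: 55.5 × 2.6 = 144.30 → 144.
sleeve: 31.5 × 2.6 = 81.90 → 82.

collar 108; hood 144; sleeve 82.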